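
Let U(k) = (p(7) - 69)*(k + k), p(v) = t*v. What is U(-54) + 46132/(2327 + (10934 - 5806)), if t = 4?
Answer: 33056872/7455 ≈ 4434.2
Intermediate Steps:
p(v) = 4*v
U(k) = -82*k (U(k) = (4*7 - 69)*(k + k) = (28 - 69)*(2*k) = -82*k)
U(-54) + 46132/(2327 + (10934 - 5806)) = -82*(-54) + 46132/(2327 + (10934 - 5806)) = 4428 + 46132/(2327 + 5128) = 4428 + 46132/7455 = 33056872/7455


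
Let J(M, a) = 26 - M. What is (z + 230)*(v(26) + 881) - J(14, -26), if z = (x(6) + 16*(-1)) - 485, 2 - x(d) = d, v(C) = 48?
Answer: -255487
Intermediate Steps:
x(d) = 2 - d
z = -505 (z = ((2 - 1*6) + 16*(-1)) - 485 = ((2 - 6) - 16) - 485 = (-4 - 16) - 485 = -20 - 485 = -505)
(z + 230)*(v(26) + 881) - J(14, -26) = (-505 + 230)*(48 + 881) - (26 - 1*14) = -275*929 - (26 - 14) = -255475 - 1*12 = -255475 - 12 = -255487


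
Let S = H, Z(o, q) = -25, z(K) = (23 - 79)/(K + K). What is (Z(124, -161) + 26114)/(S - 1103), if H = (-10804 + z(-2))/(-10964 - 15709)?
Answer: -695871897/29409529 ≈ -23.661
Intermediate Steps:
z(K) = -28/K (z(K) = -56*1/(2*K) = -28/K)
H = 10790/26673 (H = (-10804 - 28/(-2))/(-10964 - 15709) = (-10804 - 28*(-½))/(-26673) = (-10804 + 14)*(-1/26673) = -10790*(-1/26673) = 10790/26673 ≈ 0.40453)
S = 10790/26673 ≈ 0.40453
(Z(124, -161) + 26114)/(S - 1103) = (-25 + 26114)/(10790/26673 - 1103) = 26089/(-29409529/26673) = 26089*(-26673/29409529) = -695871897/29409529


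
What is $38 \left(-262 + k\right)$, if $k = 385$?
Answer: $4674$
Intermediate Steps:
$38 \left(-262 + k\right) = 38 \left(-262 + 385\right) = 38 \cdot 123 = 4674$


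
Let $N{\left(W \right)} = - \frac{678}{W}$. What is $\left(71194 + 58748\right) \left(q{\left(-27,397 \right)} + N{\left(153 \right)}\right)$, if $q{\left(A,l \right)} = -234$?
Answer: $- \frac{526698240}{17} \approx -3.0982 \cdot 10^{7}$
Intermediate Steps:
$\left(71194 + 58748\right) \left(q{\left(-27,397 \right)} + N{\left(153 \right)}\right) = \left(71194 + 58748\right) \left(-234 - \frac{678}{153}\right) = 129942 \left(-234 - \frac{226}{51}\right) = 129942 \left(- \frac{12160}{51}\right) = - \frac{526698240}{17}$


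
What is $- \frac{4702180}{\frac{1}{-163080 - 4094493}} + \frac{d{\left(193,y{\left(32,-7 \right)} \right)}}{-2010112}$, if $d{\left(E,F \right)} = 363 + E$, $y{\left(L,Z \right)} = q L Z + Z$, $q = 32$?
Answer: $\frac{10060547547581905781}{502528} \approx 2.002 \cdot 10^{13}$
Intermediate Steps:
$y{\left(L,Z \right)} = Z + 32 L Z$ ($y{\left(L,Z \right)} = 32 L Z + Z = Z + 32 L Z$)
$- \frac{4702180}{\frac{1}{-163080 - 4094493}} + \frac{d{\left(193,y{\left(32,-7 \right)} \right)}}{-2010112} = - \frac{4702180}{\frac{1}{-163080 - 4094493}} + \frac{363 + 193}{-2010112} = - \frac{4702180}{\frac{1}{-4257573}} + 556 \left(- \frac{1}{2010112}\right) = - \frac{4702180}{- \frac{1}{4257573}} - \frac{139}{502528} = \left(-4702180\right) \left(-4257573\right) - \frac{139}{502528} = 20019874609140 - \frac{139}{502528} = \frac{10060547547581905781}{502528}$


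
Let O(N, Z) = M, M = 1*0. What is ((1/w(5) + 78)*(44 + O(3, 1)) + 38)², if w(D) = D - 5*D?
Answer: 300640921/25 ≈ 1.2026e+7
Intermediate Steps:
w(D) = -4*D
M = 0
O(N, Z) = 0
((1/w(5) + 78)*(44 + O(3, 1)) + 38)² = ((1/(-4*5) + 78)*(44 + 0) + 38)² = ((1/(-20) + 78)*44 + 38)² = ((-1/20 + 78)*44 + 38)² = ((1559/20)*44 + 38)² = (17149/5 + 38)² = (17339/5)² = 300640921/25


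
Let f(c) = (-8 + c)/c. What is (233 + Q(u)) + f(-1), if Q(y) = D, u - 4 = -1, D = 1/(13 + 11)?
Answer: 5809/24 ≈ 242.04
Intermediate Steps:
D = 1/24 ≈ 0.041667
u = 3 (u = 4 - 1 = 3)
Q(y) = 1/24
f(c) = (-8 + c)/c
(233 + Q(u)) + f(-1) = (233 + 1/24) + (-8 - 1)/(-1) = 5593/24 - 1*(-9) = 5593/24 + 9 = 5809/24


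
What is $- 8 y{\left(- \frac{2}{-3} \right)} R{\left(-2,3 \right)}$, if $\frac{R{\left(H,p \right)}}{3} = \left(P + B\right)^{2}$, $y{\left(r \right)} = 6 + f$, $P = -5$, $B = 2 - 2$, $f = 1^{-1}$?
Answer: $-4200$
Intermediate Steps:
$f = 1$
$B = 0$ ($B = 2 - 2 = 0$)
$y{\left(r \right)} = 7$ ($y{\left(r \right)} = 6 + 1 = 7$)
$R{\left(H,p \right)} = 75$ ($R{\left(H,p \right)} = 3 \left(-5 + 0\right)^{2} = 3 \left(-5\right)^{2} = 3 \cdot 25 = 75$)
$- 8 y{\left(- \frac{2}{-3} \right)} R{\left(-2,3 \right)} = \left(-8\right) 7 \cdot 75 = \left(-56\right) 75 = -4200$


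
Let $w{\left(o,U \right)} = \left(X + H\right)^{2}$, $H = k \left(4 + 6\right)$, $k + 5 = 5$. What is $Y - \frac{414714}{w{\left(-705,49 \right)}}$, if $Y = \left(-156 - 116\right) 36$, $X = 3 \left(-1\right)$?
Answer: $- \frac{167614}{3} \approx -55871.0$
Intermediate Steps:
$k = 0$ ($k = -5 + 5 = 0$)
$X = -3$
$H = 0$ ($H = 0 \left(4 + 6\right) = 0 \cdot 10 = 0$)
$Y = -9792$ ($Y = \left(-272\right) 36 = -9792$)
$w{\left(o,U \right)} = 9$ ($w{\left(o,U \right)} = \left(-3 + 0\right)^{2} = \left(-3\right)^{2} = 9$)
$Y - \frac{414714}{w{\left(-705,49 \right)}} = -9792 - \frac{414714}{9} = -9792 - \frac{138238}{3} = - \frac{167614}{3}$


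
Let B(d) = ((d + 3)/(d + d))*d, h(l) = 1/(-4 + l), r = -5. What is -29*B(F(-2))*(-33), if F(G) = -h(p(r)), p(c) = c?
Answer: 4466/3 ≈ 1488.7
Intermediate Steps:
F(G) = 1/9 (F(G) = -1/(-4 - 5) = -1/(-9) = -1*(-1/9) = 1/9)
B(d) = 3/2 + d/2 (B(d) = ((3 + d)/((2*d)))*d = ((3 + d)*(1/(2*d)))*d = ((3 + d)/(2*d))*d = 3/2 + d/2)
-29*B(F(-2))*(-33) = -29*(3/2 + (1/2)*(1/9))*(-33) = -29*(3/2 + 1/18)*(-33) = -29*14/9*(-33) = -406/9*(-33) = 4466/3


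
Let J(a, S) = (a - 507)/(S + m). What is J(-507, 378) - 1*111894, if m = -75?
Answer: -11301632/101 ≈ -1.1190e+5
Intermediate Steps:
J(a, S) = (-507 + a)/(-75 + S) (J(a, S) = (a - 507)/(S - 75) = (-507 + a)/(-75 + S))
J(-507, 378) - 1*111894 = (-507 - 507)/(-75 + 378) - 1*111894 = -1014/303 - 111894 = (1/303)*(-1014) - 111894 = -338/101 - 111894 = -11301632/101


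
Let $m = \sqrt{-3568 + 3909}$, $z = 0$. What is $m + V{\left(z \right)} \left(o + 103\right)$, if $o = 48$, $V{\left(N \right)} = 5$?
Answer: $755 + \sqrt{341} \approx 773.47$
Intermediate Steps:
$m = \sqrt{341} \approx 18.466$
$m + V{\left(z \right)} \left(o + 103\right) = \sqrt{341} + 5 \left(48 + 103\right) = \sqrt{341} + 5 \cdot 151 = \sqrt{341} + 755 = 755 + \sqrt{341}$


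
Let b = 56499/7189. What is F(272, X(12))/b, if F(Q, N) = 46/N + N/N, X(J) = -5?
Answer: -294749/282495 ≈ -1.0434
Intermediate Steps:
b = 56499/7189 (b = 56499*(1/7189) = 56499/7189 ≈ 7.8591)
F(Q, N) = 1 + 46/N (F(Q, N) = 46/N + 1 = 1 + 46/N)
F(272, X(12))/b = ((46 - 5)/(-5))/(56499/7189) = -1/5*41*(7189/56499) = -41/5*7189/56499 = -294749/282495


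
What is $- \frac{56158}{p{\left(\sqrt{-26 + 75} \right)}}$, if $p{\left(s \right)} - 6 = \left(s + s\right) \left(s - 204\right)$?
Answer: $\frac{653}{32} \approx 20.406$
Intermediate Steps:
$p{\left(s \right)} = 6 + 2 s \left(-204 + s\right)$ ($p{\left(s \right)} = 6 + \left(s + s\right) \left(s - 204\right) = 6 + 2 s \left(-204 + s\right)$)
$- \frac{56158}{p{\left(\sqrt{-26 + 75} \right)}} = - \frac{56158}{6 - 408 \sqrt{-26 + 75} + 2 \left(\sqrt{-26 + 75}\right)^{2}} = - \frac{56158}{6 - 408 \sqrt{49} + 2 \left(\sqrt{49}\right)^{2}} = - \frac{56158}{6 - 2856 + 2 \cdot 7^{2}} = - \frac{56158}{6 - 2856 + 2 \cdot 49} = - \frac{56158}{6 - 2856 + 98} = - \frac{56158}{-2752} = \left(-56158\right) \left(- \frac{1}{2752}\right) = \frac{653}{32}$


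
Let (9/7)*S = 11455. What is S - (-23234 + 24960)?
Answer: 64651/9 ≈ 7183.4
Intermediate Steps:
S = 80185/9 (S = (7/9)*11455 = 80185/9 ≈ 8909.4)
S - (-23234 + 24960) = 80185/9 - (-23234 + 24960) = 80185/9 - 1*1726 = 80185/9 - 1726 = 64651/9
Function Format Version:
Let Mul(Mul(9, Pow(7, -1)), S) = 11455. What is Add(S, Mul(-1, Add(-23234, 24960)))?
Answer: Rational(64651, 9) ≈ 7183.4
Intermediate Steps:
S = Rational(80185, 9) (S = Mul(Rational(7, 9), 11455) = Rational(80185, 9) ≈ 8909.4)
Add(S, Mul(-1, Add(-23234, 24960))) = Add(Rational(80185, 9), Mul(-1, Add(-23234, 24960))) = Add(Rational(80185, 9), Mul(-1, 1726)) = Add(Rational(80185, 9), -1726) = Rational(64651, 9)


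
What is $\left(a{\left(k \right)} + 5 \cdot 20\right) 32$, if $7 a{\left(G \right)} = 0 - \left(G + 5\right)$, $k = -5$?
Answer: $3200$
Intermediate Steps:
$a{\left(G \right)} = - \frac{5}{7} - \frac{G}{7}$ ($a{\left(G \right)} = \frac{0 - \left(G + 5\right)}{7} = \frac{0 - \left(5 + G\right)}{7} = \frac{-5 - G}{7} = - \frac{5}{7} - \frac{G}{7}$)
$\left(a{\left(k \right)} + 5 \cdot 20\right) 32 = \left(\left(- \frac{5}{7} - - \frac{5}{7}\right) + 5 \cdot 20\right) 32 = \left(\left(- \frac{5}{7} + \frac{5}{7}\right) + 100\right) 32 = \left(0 + 100\right) 32 = 100 \cdot 32 = 3200$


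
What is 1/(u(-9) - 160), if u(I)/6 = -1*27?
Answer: -1/322 ≈ -0.0031056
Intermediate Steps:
u(I) = -162 (u(I) = 6*(-1*27) = 6*(-27) = -162)
1/(u(-9) - 160) = 1/(-162 - 160) = 1/(-322) = -1/322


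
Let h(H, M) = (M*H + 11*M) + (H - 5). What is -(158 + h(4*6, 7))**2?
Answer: -178084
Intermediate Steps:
h(H, M) = -5 + H + 11*M + H*M (h(H, M) = (H*M + 11*M) + (-5 + H) = (11*M + H*M) + (-5 + H) = -5 + H + 11*M + H*M)
-(158 + h(4*6, 7))**2 = -(158 + (-5 + 4*6 + 11*7 + (4*6)*7))**2 = -(158 + (-5 + 24 + 77 + 24*7))**2 = -(158 + (-5 + 24 + 77 + 168))**2 = -(158 + 264)**2 = -1*422**2 = -1*178084 = -178084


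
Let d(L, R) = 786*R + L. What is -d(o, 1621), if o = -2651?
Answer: -1271455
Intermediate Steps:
d(L, R) = L + 786*R
-d(o, 1621) = -(-2651 + 786*1621) = -(-2651 + 1274106) = -1*1271455 = -1271455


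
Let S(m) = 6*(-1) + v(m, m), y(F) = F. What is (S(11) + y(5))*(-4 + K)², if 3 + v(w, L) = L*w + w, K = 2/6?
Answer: 15488/9 ≈ 1720.9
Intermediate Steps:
K = ⅓ (K = 2*(⅙) = ⅓ ≈ 0.33333)
v(w, L) = -3 + w + L*w (v(w, L) = -3 + (L*w + w) = -3 + (w + L*w) = -3 + w + L*w)
S(m) = -9 + m + m² (S(m) = 6*(-1) + (-3 + m + m*m) = -6 + (-3 + m + m²) = -9 + m + m²)
(S(11) + y(5))*(-4 + K)² = ((-9 + 11 + 11²) + 5)*(-4 + ⅓)² = ((-9 + 11 + 121) + 5)*(-11/3)² = (123 + 5)*(121/9) = 128*(121/9) = 15488/9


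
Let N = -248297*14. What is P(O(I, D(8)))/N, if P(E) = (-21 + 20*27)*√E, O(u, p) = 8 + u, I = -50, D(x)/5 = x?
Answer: -519*I*√42/3476158 ≈ -0.00096759*I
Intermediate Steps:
D(x) = 5*x
P(E) = 519*√E (P(E) = (-21 + 540)*√E = 519*√E)
N = -3476158
P(O(I, D(8)))/N = (519*√(8 - 50))/(-3476158) = (519*√(-42))*(-1/3476158) = (519*(I*√42))*(-1/3476158) = (519*I*√42)*(-1/3476158) = -519*I*√42/3476158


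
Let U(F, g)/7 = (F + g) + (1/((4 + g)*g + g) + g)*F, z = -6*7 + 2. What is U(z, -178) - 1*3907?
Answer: 683734439/15397 ≈ 44407.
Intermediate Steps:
z = -40 (z = -42 + 2 = -40)
U(F, g) = 7*F + 7*g + 7*F*(g + 1/(g + g*(4 + g))) (U(F, g) = 7*((F + g) + (1/((4 + g)*g + g) + g)*F) = 7*((F + g) + (1/(g*(4 + g) + g) + g)*F) = 7*((F + g) + (1/(g + g*(4 + g)) + g)*F) = 7*((F + g) + (g + 1/(g + g*(4 + g)))*F) = 7*((F + g) + F*(g + 1/(g + g*(4 + g)))) = 7*(F + g + F*(g + 1/(g + g*(4 + g)))) = 7*F + 7*g + 7*F*(g + 1/(g + g*(4 + g))))
U(z, -178) - 1*3907 = 7*(-40 + (-178)³ + 5*(-178)² - 40*(-178)³ + 5*(-40)*(-178) + 6*(-40)*(-178)²)/(-178*(5 - 178)) - 1*3907 = 7*(-1/178)*(-40 - 5639752 + 5*31684 - 40*(-5639752) + 35600 + 6*(-40)*31684)/(-173) - 3907 = 7*(-1/178)*(-1/173)*(-40 - 5639752 + 158420 + 225590080 + 35600 - 7604160) - 3907 = 7*(-1/178)*(-1/173)*212540148 - 3907 = 743890518/15397 - 3907 = 683734439/15397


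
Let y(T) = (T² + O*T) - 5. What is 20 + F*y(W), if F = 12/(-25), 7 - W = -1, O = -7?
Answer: 464/25 ≈ 18.560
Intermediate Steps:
W = 8 (W = 7 - 1*(-1) = 7 + 1 = 8)
y(T) = -5 + T² - 7*T (y(T) = (T² - 7*T) - 5 = -5 + T² - 7*T)
F = -12/25 (F = 12*(-1/25) = -12/25 ≈ -0.48000)
20 + F*y(W) = 20 - 12*(-5 + 8² - 7*8)/25 = 20 - 12*(-5 + 64 - 56)/25 = 20 - 12/25*3 = 20 - 36/25 = 464/25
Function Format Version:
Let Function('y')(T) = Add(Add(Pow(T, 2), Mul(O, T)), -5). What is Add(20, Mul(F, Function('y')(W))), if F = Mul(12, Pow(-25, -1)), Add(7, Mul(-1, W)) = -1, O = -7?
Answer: Rational(464, 25) ≈ 18.560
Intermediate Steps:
W = 8 (W = Add(7, Mul(-1, -1)) = Add(7, 1) = 8)
Function('y')(T) = Add(-5, Pow(T, 2), Mul(-7, T)) (Function('y')(T) = Add(Add(Pow(T, 2), Mul(-7, T)), -5) = Add(-5, Pow(T, 2), Mul(-7, T)))
F = Rational(-12, 25) (F = Mul(12, Rational(-1, 25)) = Rational(-12, 25) ≈ -0.48000)
Add(20, Mul(F, Function('y')(W))) = Add(20, Mul(Rational(-12, 25), Add(-5, Pow(8, 2), Mul(-7, 8)))) = Add(20, Mul(Rational(-12, 25), Add(-5, 64, -56))) = Add(20, Mul(Rational(-12, 25), 3)) = Add(20, Rational(-36, 25)) = Rational(464, 25)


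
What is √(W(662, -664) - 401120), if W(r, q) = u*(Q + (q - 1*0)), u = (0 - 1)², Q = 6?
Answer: 3*I*√44642 ≈ 633.86*I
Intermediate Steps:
u = 1 (u = (-1)² = 1)
W(r, q) = 6 + q (W(r, q) = 1*(6 + (q - 1*0)) = 1*(6 + (q + 0)) = 1*(6 + q) = 6 + q)
√(W(662, -664) - 401120) = √((6 - 664) - 401120) = √(-658 - 401120) = √(-401778) = 3*I*√44642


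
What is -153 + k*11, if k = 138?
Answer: 1365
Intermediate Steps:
-153 + k*11 = -153 + 138*11 = -153 + 1518 = 1365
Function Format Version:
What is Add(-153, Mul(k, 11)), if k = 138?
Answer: 1365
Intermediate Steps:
Add(-153, Mul(k, 11)) = Add(-153, Mul(138, 11)) = Add(-153, 1518) = 1365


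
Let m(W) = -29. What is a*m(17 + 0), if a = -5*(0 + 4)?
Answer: 580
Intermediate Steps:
a = -20 (a = -5*4 = -20)
a*m(17 + 0) = -20*(-29) = 580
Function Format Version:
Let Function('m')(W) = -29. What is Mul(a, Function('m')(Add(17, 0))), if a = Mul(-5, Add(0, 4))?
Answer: 580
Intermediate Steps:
a = -20 (a = Mul(-5, 4) = -20)
Mul(a, Function('m')(Add(17, 0))) = Mul(-20, -29) = 580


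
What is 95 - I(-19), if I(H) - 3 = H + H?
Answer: 130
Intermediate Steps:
I(H) = 3 + 2*H (I(H) = 3 + (H + H) = 3 + 2*H)
95 - I(-19) = 95 - (3 + 2*(-19)) = 95 - (3 - 38) = 95 - 1*(-35) = 95 + 35 = 130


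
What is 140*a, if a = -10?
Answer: -1400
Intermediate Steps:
140*a = 140*(-10) = -1400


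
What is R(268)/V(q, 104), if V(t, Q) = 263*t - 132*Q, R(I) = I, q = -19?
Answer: -268/18725 ≈ -0.014312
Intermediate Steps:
V(t, Q) = -132*Q + 263*t
R(268)/V(q, 104) = 268/(-132*104 + 263*(-19)) = 268/(-13728 - 4997) = 268/(-18725) = 268*(-1/18725) = -268/18725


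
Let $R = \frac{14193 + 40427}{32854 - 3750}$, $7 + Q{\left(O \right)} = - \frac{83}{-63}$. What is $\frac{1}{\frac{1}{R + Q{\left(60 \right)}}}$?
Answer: $- \frac{1744543}{458388} \approx -3.8058$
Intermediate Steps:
$Q{\left(O \right)} = - \frac{358}{63}$ ($Q{\left(O \right)} = -7 - \frac{83}{-63} = -7 - - \frac{83}{63} = -7 + \frac{83}{63} = - \frac{358}{63}$)
$R = \frac{13655}{7276}$ ($R = \frac{54620}{29104} = 54620 \cdot \frac{1}{29104} = \frac{13655}{7276} \approx 1.8767$)
$\frac{1}{\frac{1}{R + Q{\left(60 \right)}}} = \frac{1}{\frac{1}{\frac{13655}{7276} - \frac{358}{63}}} = \frac{1}{\frac{1}{- \frac{1744543}{458388}}} = \frac{1}{- \frac{458388}{1744543}} = - \frac{1744543}{458388}$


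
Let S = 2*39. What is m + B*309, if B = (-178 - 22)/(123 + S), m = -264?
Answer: -38288/67 ≈ -571.46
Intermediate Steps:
S = 78
B = -200/201 (B = (-178 - 22)/(123 + 78) = -200/201 ≈ -0.99502)
m + B*309 = -264 - 200/201*309 = -264 - 20600/67 = -38288/67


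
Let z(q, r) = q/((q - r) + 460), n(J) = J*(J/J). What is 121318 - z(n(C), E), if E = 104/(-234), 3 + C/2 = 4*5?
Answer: 269932397/2225 ≈ 1.2132e+5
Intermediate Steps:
C = 34 (C = -6 + 2*(4*5) = -6 + 2*20 = -6 + 40 = 34)
n(J) = J (n(J) = J*1 = J)
E = -4/9 (E = 104*(-1/234) = -4/9 ≈ -0.44444)
z(q, r) = q/(460 + q - r)
121318 - z(n(C), E) = 121318 - 34/(460 + 34 - 1*(-4/9)) = 121318 - 34/(460 + 34 + 4/9) = 121318 - 34/4450/9 = 121318 - 34*9/4450 = 121318 - 1*153/2225 = 121318 - 153/2225 = 269932397/2225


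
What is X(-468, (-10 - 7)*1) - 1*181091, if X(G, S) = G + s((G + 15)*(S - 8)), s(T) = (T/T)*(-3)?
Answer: -181562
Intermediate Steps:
s(T) = -3 (s(T) = 1*(-3) = -3)
X(G, S) = -3 + G (X(G, S) = G - 3 = -3 + G)
X(-468, (-10 - 7)*1) - 1*181091 = (-3 - 468) - 1*181091 = -471 - 181091 = -181562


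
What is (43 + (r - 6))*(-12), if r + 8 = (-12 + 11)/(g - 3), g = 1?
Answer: -354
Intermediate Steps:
r = -15/2 (r = -8 + (-12 + 11)/(1 - 3) = -8 - 1/(-2) = -8 - 1*(-1/2) = -8 + 1/2 = -15/2 ≈ -7.5000)
(43 + (r - 6))*(-12) = (43 + (-15/2 - 6))*(-12) = (43 - 27/2)*(-12) = (59/2)*(-12) = -354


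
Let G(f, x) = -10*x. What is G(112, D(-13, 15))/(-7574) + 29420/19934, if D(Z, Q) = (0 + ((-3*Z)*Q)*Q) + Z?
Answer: 492361040/37745029 ≈ 13.044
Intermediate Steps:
D(Z, Q) = Z - 3*Z*Q² (D(Z, Q) = (0 + (-3*Q*Z)*Q) + Z = (0 - 3*Z*Q²) + Z = -3*Z*Q² + Z = Z - 3*Z*Q²)
G(112, D(-13, 15))/(-7574) + 29420/19934 = -(-130)*(1 - 3*15²)/(-7574) + 29420/19934 = -(-130)*(1 - 3*225)*(-1/7574) + 29420*(1/19934) = -(-130)*(1 - 675)*(-1/7574) + 14710/9967 = -(-130)*(-674)*(-1/7574) + 14710/9967 = -10*8762*(-1/7574) + 14710/9967 = -87620*(-1/7574) + 14710/9967 = 43810/3787 + 14710/9967 = 492361040/37745029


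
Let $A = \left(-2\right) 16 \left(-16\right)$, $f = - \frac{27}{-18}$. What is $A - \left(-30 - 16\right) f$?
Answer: $581$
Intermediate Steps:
$f = \frac{3}{2}$ ($f = \left(-27\right) \left(- \frac{1}{18}\right) = \frac{3}{2} \approx 1.5$)
$A = 512$ ($A = \left(-32\right) \left(-16\right) = 512$)
$A - \left(-30 - 16\right) f = 512 - \left(-30 - 16\right) \frac{3}{2} = 512 - \left(-46\right) \frac{3}{2} = 512 - -69 = 512 + 69 = 581$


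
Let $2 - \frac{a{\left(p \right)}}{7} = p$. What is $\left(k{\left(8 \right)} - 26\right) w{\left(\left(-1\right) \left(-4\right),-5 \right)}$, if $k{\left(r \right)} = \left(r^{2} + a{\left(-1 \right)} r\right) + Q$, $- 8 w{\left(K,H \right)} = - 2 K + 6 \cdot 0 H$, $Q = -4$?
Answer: $202$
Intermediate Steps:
$a{\left(p \right)} = 14 - 7 p$
$w{\left(K,H \right)} = \frac{K}{4}$ ($w{\left(K,H \right)} = - \frac{- 2 K + 6 \cdot 0 H}{8} = - \frac{- 2 K + 0 H}{8} = - \frac{- 2 K + 0}{8} = - \frac{\left(-2\right) K}{8} = \frac{K}{4}$)
$k{\left(r \right)} = -4 + r^{2} + 21 r$ ($k{\left(r \right)} = \left(r^{2} + \left(14 - -7\right) r\right) - 4 = \left(r^{2} + \left(14 + 7\right) r\right) - 4 = \left(r^{2} + 21 r\right) - 4 = -4 + r^{2} + 21 r$)
$\left(k{\left(8 \right)} - 26\right) w{\left(\left(-1\right) \left(-4\right),-5 \right)} = \left(\left(-4 + 8^{2} + 21 \cdot 8\right) - 26\right) \frac{\left(-1\right) \left(-4\right)}{4} = \left(\left(-4 + 64 + 168\right) - 26\right) \frac{1}{4} \cdot 4 = \left(228 - 26\right) 1 = 202 \cdot 1 = 202$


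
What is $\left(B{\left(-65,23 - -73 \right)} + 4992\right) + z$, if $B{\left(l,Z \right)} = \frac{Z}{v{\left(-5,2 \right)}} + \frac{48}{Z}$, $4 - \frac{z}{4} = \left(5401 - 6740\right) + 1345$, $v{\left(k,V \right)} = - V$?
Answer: $\frac{9873}{2} \approx 4936.5$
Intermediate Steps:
$z = -8$ ($z = 16 - 4 \left(\left(5401 - 6740\right) + 1345\right) = 16 - 4 \left(-1339 + 1345\right) = 16 - 24 = -8$)
$B{\left(l,Z \right)} = \frac{48}{Z} - \frac{Z}{2}$ ($B{\left(l,Z \right)} = \frac{Z}{\left(-1\right) 2} + \frac{48}{Z} = \frac{Z}{-2} + \frac{48}{Z} = Z \left(- \frac{1}{2}\right) + \frac{48}{Z} = - \frac{Z}{2} + \frac{48}{Z} = \frac{48}{Z} - \frac{Z}{2}$)
$\left(B{\left(-65,23 - -73 \right)} + 4992\right) + z = \left(\left(\frac{48}{23 - -73} - \frac{23 - -73}{2}\right) + 4992\right) - 8 = \left(\left(\frac{48}{23 + 73} - \frac{23 + 73}{2}\right) + 4992\right) - 8 = \left(\left(\frac{48}{96} - 48\right) + 4992\right) - 8 = \left(\left(48 \cdot \frac{1}{96} - 48\right) + 4992\right) - 8 = \left(\left(\frac{1}{2} - 48\right) + 4992\right) - 8 = \left(- \frac{95}{2} + 4992\right) - 8 = \frac{9889}{2} - 8 = \frac{9873}{2}$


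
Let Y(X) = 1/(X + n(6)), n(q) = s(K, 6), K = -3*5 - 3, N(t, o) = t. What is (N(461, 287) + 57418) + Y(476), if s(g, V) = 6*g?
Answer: 21299473/368 ≈ 57879.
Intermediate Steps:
K = -18 (K = -15 - 3 = -18)
n(q) = -108 (n(q) = 6*(-18) = -108)
Y(X) = 1/(-108 + X) (Y(X) = 1/(X - 108) = 1/(-108 + X))
(N(461, 287) + 57418) + Y(476) = (461 + 57418) + 1/(-108 + 476) = 57879 + 1/368 = 21299473/368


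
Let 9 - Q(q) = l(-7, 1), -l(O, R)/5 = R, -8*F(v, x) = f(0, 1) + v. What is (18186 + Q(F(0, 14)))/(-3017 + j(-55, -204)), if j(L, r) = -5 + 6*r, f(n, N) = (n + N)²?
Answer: -9100/2123 ≈ -4.2864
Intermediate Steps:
f(n, N) = (N + n)²
F(v, x) = -⅛ - v/8 (F(v, x) = -((1 + 0)² + v)/8 = -(1² + v)/8 = -(1 + v)/8 = -⅛ - v/8)
l(O, R) = -5*R
Q(q) = 14 (Q(q) = 9 - (-5) = 9 - 1*(-5) = 9 + 5 = 14)
(18186 + Q(F(0, 14)))/(-3017 + j(-55, -204)) = (18186 + 14)/(-3017 + (-5 + 6*(-204))) = 18200/(-3017 + (-5 - 1224)) = 18200/(-3017 - 1229) = 18200/(-4246) = 18200*(-1/4246) = -9100/2123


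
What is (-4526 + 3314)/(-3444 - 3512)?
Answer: 303/1739 ≈ 0.17424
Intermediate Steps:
(-4526 + 3314)/(-3444 - 3512) = -1212/(-6956) = -1212*(-1/6956) = 303/1739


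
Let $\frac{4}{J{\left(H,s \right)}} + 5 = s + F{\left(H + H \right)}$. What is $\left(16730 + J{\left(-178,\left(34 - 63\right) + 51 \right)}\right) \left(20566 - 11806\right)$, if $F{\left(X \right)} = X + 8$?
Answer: $\frac{48509603760}{331} \approx 1.4655 \cdot 10^{8}$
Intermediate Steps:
$F{\left(X \right)} = 8 + X$
$J{\left(H,s \right)} = \frac{4}{3 + s + 2 H}$ ($J{\left(H,s \right)} = \frac{4}{-5 + \left(s + \left(8 + \left(H + H\right)\right)\right)} = \frac{4}{-5 + \left(s + \left(8 + 2 H\right)\right)} = \frac{4}{-5 + \left(8 + s + 2 H\right)} = \frac{4}{3 + s + 2 H}$)
$\left(16730 + J{\left(-178,\left(34 - 63\right) + 51 \right)}\right) \left(20566 - 11806\right) = \left(16730 + \frac{4}{3 + \left(\left(34 - 63\right) + 51\right) + 2 \left(-178\right)}\right) \left(20566 - 11806\right) = \left(16730 + \frac{4}{3 + \left(-29 + 51\right) - 356}\right) 8760 = \left(16730 + \frac{4}{3 + 22 - 356}\right) 8760 = \left(16730 + \frac{4}{-331}\right) 8760 = \left(16730 + 4 \left(- \frac{1}{331}\right)\right) 8760 = \left(16730 - \frac{4}{331}\right) 8760 = \frac{5537626}{331} \cdot 8760 = \frac{48509603760}{331}$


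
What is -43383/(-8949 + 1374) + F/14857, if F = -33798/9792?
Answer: 350616206339/61222725600 ≈ 5.7269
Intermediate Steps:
F = -5633/1632 (F = -33798*1/9792 = -5633/1632 ≈ -3.4516)
-43383/(-8949 + 1374) + F/14857 = -43383/(-8949 + 1374) - 5633/1632/14857 = -43383/(-7575) - 5633/1632*1/14857 = -43383*(-1/7575) - 5633/24246624 = 14461/2525 - 5633/24246624 = 350616206339/61222725600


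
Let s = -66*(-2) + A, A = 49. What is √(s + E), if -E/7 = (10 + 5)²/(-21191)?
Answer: √81312960886/21191 ≈ 13.456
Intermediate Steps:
s = 181 (s = -66*(-2) + 49 = 132 + 49 = 181)
E = 1575/21191 (E = -7*(10 + 5)²/(-21191) = -7*15²*(-1)/21191 = -1575*(-1)/21191 = -7*(-225/21191) = 1575/21191 ≈ 0.074324)
√(s + E) = √(181 + 1575/21191) = √(3837146/21191) = √81312960886/21191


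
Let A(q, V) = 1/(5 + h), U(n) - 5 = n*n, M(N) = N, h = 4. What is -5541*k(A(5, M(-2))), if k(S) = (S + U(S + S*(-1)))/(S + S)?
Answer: -127443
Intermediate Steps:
U(n) = 5 + n² (U(n) = 5 + n*n = 5 + n²)
A(q, V) = ⅑ (A(q, V) = 1/(5 + 4) = 1/9 = ⅑)
k(S) = (5 + S)/(2*S) (k(S) = (S + (5 + (S + S*(-1))²))/(S + S) = (S + (5 + (S - S)²))/((2*S)) = (S + (5 + 0²))*(1/(2*S)) = (S + (5 + 0))*(1/(2*S)) = (S + 5)*(1/(2*S)) = (5 + S)*(1/(2*S)) = (5 + S)/(2*S))
-5541*k(A(5, M(-2))) = -5541*(5 + ⅑)/(2*⅑) = -5541*9*46/(2*9) = -5541*23 = -127443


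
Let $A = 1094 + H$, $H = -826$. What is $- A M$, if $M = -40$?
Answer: $10720$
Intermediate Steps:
$A = 268$ ($A = 1094 - 826 = 268$)
$- A M = - 268 \left(-40\right) = \left(-1\right) \left(-10720\right) = 10720$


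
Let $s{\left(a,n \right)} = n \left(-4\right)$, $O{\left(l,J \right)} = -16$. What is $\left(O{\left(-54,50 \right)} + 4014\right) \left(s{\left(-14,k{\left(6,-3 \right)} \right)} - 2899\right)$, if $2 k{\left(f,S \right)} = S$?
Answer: $-11566214$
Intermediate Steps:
$k{\left(f,S \right)} = \frac{S}{2}$
$s{\left(a,n \right)} = - 4 n$
$\left(O{\left(-54,50 \right)} + 4014\right) \left(s{\left(-14,k{\left(6,-3 \right)} \right)} - 2899\right) = \left(-16 + 4014\right) \left(- 4 \cdot \frac{1}{2} \left(-3\right) - 2899\right) = 3998 \left(\left(-4\right) \left(- \frac{3}{2}\right) - 2899\right) = 3998 \left(6 - 2899\right) = 3998 \left(-2893\right) = -11566214$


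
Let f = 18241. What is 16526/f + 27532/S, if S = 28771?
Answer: 977680758/524811811 ≈ 1.8629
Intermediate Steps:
16526/f + 27532/S = 16526/18241 + 27532/28771 = 977680758/524811811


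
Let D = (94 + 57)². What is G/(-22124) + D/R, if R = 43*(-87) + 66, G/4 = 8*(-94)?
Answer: -123348731/20326425 ≈ -6.0684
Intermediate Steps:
G = -3008 (G = 4*(8*(-94)) = 4*(-752) = -3008)
R = -3675 (R = -3741 + 66 = -3675)
D = 22801 (D = 151² = 22801)
G/(-22124) + D/R = -3008/(-22124) + 22801/(-3675) = -3008*(-1/22124) + 22801*(-1/3675) = 752/5531 - 22801/3675 = -123348731/20326425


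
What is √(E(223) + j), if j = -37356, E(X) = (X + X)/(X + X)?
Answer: I*√37355 ≈ 193.27*I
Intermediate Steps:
E(X) = 1 (E(X) = (2*X)/((2*X)) = (2*X)*(1/(2*X)) = 1)
√(E(223) + j) = √(1 - 37356) = √(-37355) = I*√37355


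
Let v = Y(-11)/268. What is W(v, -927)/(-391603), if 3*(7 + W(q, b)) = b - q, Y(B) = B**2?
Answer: 254185/314848812 ≈ 0.00080732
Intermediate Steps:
v = 121/268 (v = (-11)**2/268 = 121*(1/268) = 121/268 ≈ 0.45149)
W(q, b) = -7 - q/3 + b/3 (W(q, b) = -7 + (b - q)/3 = -7 + (-q/3 + b/3) = -7 - q/3 + b/3)
W(v, -927)/(-391603) = (-7 - 1/3*121/268 + (1/3)*(-927))/(-391603) = (-7 - 121/804 - 309)*(-1/391603) = -254185/804*(-1/391603) = 254185/314848812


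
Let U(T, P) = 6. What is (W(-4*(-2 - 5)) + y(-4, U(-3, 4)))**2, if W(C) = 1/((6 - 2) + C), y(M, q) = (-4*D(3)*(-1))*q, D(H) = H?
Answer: 5313025/1024 ≈ 5188.5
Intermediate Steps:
y(M, q) = 12*q (y(M, q) = (-4*3*(-1))*q = (-12*(-1))*q = 12*q)
W(C) = 1/(4 + C)
(W(-4*(-2 - 5)) + y(-4, U(-3, 4)))**2 = (1/(4 - 4*(-2 - 5)) + 12*6)**2 = (1/(4 - 4*(-7)) + 72)**2 = (1/(4 + 28) + 72)**2 = (1/32 + 72)**2 = (2305/32)**2 = 5313025/1024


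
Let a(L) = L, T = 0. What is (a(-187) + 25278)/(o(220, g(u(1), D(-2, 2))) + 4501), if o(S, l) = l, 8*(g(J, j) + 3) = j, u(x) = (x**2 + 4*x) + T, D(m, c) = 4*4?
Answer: 25091/4500 ≈ 5.5758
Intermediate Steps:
D(m, c) = 16
u(x) = x**2 + 4*x (u(x) = (x**2 + 4*x) + 0 = x**2 + 4*x)
g(J, j) = -3 + j/8
(a(-187) + 25278)/(o(220, g(u(1), D(-2, 2))) + 4501) = (-187 + 25278)/((-3 + (1/8)*16) + 4501) = 25091/((-3 + 2) + 4501) = 25091/(-1 + 4501) = 25091/4500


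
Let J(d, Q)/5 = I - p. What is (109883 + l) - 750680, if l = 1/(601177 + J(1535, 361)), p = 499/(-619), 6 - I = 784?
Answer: -236917484068337/369723148 ≈ -6.4080e+5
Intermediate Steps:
I = -778 (I = 6 - 1*784 = 6 - 784 = -778)
p = -499/619 (p = 499*(-1/619) = -499/619 ≈ -0.80614)
J(d, Q) = -2405415/619 (J(d, Q) = 5*(-778 - 1*(-499/619)) = 5*(-778 + 499/619) = 5*(-481083/619) = -2405415/619)
l = 619/369723148 (l = 1/(601177 - 2405415/619) = 1/(369723148/619) = 619/369723148 ≈ 1.6742e-6)
(109883 + l) - 750680 = (109883 + 619/369723148) - 750680 = 40626288672303/369723148 - 750680 = -236917484068337/369723148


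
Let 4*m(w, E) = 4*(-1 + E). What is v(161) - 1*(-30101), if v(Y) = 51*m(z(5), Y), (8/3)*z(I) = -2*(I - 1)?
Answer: 38261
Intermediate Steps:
z(I) = ¾ - 3*I/4 (z(I) = 3*(-2*(I - 1))/8 = 3*(-2*(-1 + I))/8 = 3*(2 - 2*I)/8 = ¾ - 3*I/4)
m(w, E) = -1 + E (m(w, E) = (4*(-1 + E))/4 = (-4 + 4*E)/4 = -1 + E)
v(Y) = -51 + 51*Y (v(Y) = 51*(-1 + Y) = -51 + 51*Y)
v(161) - 1*(-30101) = (-51 + 51*161) - 1*(-30101) = (-51 + 8211) + 30101 = 8160 + 30101 = 38261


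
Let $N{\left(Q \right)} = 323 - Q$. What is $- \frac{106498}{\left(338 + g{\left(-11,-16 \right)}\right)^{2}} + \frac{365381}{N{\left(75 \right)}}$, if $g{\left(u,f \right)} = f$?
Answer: $\frac{1352062575}{918344} \approx 1472.3$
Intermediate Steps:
$- \frac{106498}{\left(338 + g{\left(-11,-16 \right)}\right)^{2}} + \frac{365381}{N{\left(75 \right)}} = - \frac{106498}{\left(338 - 16\right)^{2}} + \frac{365381}{323 - 75} = - \frac{106498}{322^{2}} + \frac{365381}{323 - 75} = - \frac{106498}{103684} + \frac{365381}{248} = \left(-106498\right) \frac{1}{103684} + 365381 \cdot \frac{1}{248} = - \frac{7607}{7406} + \frac{365381}{248} = \frac{1352062575}{918344}$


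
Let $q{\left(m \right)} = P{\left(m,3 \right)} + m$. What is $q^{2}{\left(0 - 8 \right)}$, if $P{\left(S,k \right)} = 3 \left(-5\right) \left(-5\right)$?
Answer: $4489$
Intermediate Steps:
$P{\left(S,k \right)} = 75$ ($P{\left(S,k \right)} = \left(-15\right) \left(-5\right) = 75$)
$q{\left(m \right)} = 75 + m$
$q^{2}{\left(0 - 8 \right)} = \left(75 + \left(0 - 8\right)\right)^{2} = \left(75 - 8\right)^{2} = 67^{2} = 4489$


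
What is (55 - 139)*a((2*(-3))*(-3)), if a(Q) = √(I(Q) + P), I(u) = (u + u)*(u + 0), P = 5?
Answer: -84*√653 ≈ -2146.5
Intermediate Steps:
I(u) = 2*u² (I(u) = (2*u)*u = 2*u²)
a(Q) = √(5 + 2*Q²) (a(Q) = √(2*Q² + 5) = √(5 + 2*Q²))
(55 - 139)*a((2*(-3))*(-3)) = (55 - 139)*√(5 + 2*((2*(-3))*(-3))²) = -84*√(5 + 2*(-6*(-3))²) = -84*√(5 + 2*18²) = -84*√(5 + 2*324) = -84*√(5 + 648) = -84*√653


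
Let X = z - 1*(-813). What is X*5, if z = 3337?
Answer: 20750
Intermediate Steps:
X = 4150 (X = 3337 - 1*(-813) = 3337 + 813 = 4150)
X*5 = 4150*5 = 20750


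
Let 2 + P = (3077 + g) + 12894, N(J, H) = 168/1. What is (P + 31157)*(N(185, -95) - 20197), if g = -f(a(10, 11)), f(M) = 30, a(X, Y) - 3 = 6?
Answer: -943285784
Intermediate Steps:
a(X, Y) = 9 (a(X, Y) = 3 + 6 = 9)
N(J, H) = 168 (N(J, H) = 168*1 = 168)
g = -30 (g = -1*30 = -30)
P = 15939 (P = -2 + ((3077 - 30) + 12894) = -2 + (3047 + 12894) = -2 + 15941 = 15939)
(P + 31157)*(N(185, -95) - 20197) = (15939 + 31157)*(168 - 20197) = 47096*(-20029) = -943285784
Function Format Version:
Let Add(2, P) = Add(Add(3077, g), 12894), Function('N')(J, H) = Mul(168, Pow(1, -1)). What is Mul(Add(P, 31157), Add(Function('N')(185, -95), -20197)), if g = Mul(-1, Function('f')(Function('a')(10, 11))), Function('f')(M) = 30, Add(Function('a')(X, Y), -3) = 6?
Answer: -943285784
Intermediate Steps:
Function('a')(X, Y) = 9 (Function('a')(X, Y) = Add(3, 6) = 9)
Function('N')(J, H) = 168 (Function('N')(J, H) = Mul(168, 1) = 168)
g = -30 (g = Mul(-1, 30) = -30)
P = 15939 (P = Add(-2, Add(Add(3077, -30), 12894)) = Add(-2, Add(3047, 12894)) = Add(-2, 15941) = 15939)
Mul(Add(P, 31157), Add(Function('N')(185, -95), -20197)) = Mul(Add(15939, 31157), Add(168, -20197)) = Mul(47096, -20029) = -943285784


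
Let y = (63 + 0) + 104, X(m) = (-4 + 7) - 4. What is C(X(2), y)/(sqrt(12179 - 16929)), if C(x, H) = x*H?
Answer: 167*I*sqrt(190)/950 ≈ 2.4231*I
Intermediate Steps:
X(m) = -1 (X(m) = 3 - 4 = -1)
y = 167 (y = 63 + 104 = 167)
C(x, H) = H*x
C(X(2), y)/(sqrt(12179 - 16929)) = (167*(-1))/(sqrt(12179 - 16929)) = -167*(-I*sqrt(190)/950) = -(-167)*I*sqrt(190)/950 = 167*I*sqrt(190)/950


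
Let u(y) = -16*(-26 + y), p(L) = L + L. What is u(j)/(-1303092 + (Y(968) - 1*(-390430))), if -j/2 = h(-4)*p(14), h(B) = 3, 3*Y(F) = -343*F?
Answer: -4656/1535005 ≈ -0.0030332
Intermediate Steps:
Y(F) = -343*F/3 (Y(F) = (-343*F)/3 = -343*F/3)
p(L) = 2*L
j = -168 (j = -6*2*14 = -6*28 = -2*84 = -168)
u(y) = 416 - 16*y
u(j)/(-1303092 + (Y(968) - 1*(-390430))) = (416 - 16*(-168))/(-1303092 + (-343/3*968 - 1*(-390430))) = (416 + 2688)/(-1303092 + (-332024/3 + 390430)) = 3104/(-1303092 + 839266/3) = 3104/(-3070010/3) = 3104*(-3/3070010) = -4656/1535005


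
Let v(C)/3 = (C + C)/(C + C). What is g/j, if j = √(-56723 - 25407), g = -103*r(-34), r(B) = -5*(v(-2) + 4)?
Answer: -721*I*√82130/16426 ≈ -12.579*I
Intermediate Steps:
v(C) = 3 (v(C) = 3*((C + C)/(C + C)) = 3*((2*C)/((2*C))) = 3*((2*C)*(1/(2*C))) = 3*1 = 3)
r(B) = -35 (r(B) = -5*(3 + 4) = -5*7 = -35)
g = 3605 (g = -103*(-35) = 3605)
j = I*√82130 (j = √(-82130) = I*√82130 ≈ 286.58*I)
g/j = 3605/((I*√82130)) = 3605*(-I*√82130/82130) = -721*I*√82130/16426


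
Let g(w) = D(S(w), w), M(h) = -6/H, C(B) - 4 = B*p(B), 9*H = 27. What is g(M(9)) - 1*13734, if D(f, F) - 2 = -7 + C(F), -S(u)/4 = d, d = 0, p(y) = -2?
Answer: -13731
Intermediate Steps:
H = 3 (H = (1/9)*27 = 3)
C(B) = 4 - 2*B (C(B) = 4 + B*(-2) = 4 - 2*B)
S(u) = 0 (S(u) = -4*0 = 0)
M(h) = -2 (M(h) = -6/3 = -6*1/3 = -2)
D(f, F) = -1 - 2*F (D(f, F) = 2 + (-7 + (4 - 2*F)) = 2 + (-3 - 2*F) = -1 - 2*F)
g(w) = -1 - 2*w
g(M(9)) - 1*13734 = (-1 - 2*(-2)) - 1*13734 = (-1 + 4) - 13734 = 3 - 13734 = -13731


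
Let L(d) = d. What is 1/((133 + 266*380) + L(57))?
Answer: 1/101270 ≈ 9.8746e-6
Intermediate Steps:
1/((133 + 266*380) + L(57)) = 1/((133 + 266*380) + 57) = 1/((133 + 101080) + 57) = 1/(101213 + 57) = 1/101270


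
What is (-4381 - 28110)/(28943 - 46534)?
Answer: 32491/17591 ≈ 1.8470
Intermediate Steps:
(-4381 - 28110)/(28943 - 46534) = -32491/(-17591) = -32491*(-1/17591) = 32491/17591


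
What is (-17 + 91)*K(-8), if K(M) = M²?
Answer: 4736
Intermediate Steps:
(-17 + 91)*K(-8) = (-17 + 91)*(-8)² = 74*64 = 4736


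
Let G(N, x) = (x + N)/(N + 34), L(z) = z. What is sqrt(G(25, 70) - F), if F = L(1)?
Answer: 6*sqrt(59)/59 ≈ 0.78113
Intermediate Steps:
G(N, x) = (N + x)/(34 + N)
F = 1
sqrt(G(25, 70) - F) = sqrt((25 + 70)/(34 + 25) - 1*1) = sqrt(95/59 - 1) = sqrt(36/59) = 6*sqrt(59)/59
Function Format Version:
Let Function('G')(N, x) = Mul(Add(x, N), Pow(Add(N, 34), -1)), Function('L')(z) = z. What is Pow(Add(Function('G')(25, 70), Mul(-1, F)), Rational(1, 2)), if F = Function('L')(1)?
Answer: Mul(Rational(6, 59), Pow(59, Rational(1, 2))) ≈ 0.78113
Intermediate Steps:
Function('G')(N, x) = Mul(Pow(Add(34, N), -1), Add(N, x)) (Function('G')(N, x) = Mul(Add(N, x), Pow(Add(34, N), -1)) = Mul(Pow(Add(34, N), -1), Add(N, x)))
F = 1
Pow(Add(Function('G')(25, 70), Mul(-1, F)), Rational(1, 2)) = Pow(Add(Mul(Pow(Add(34, 25), -1), Add(25, 70)), Mul(-1, 1)), Rational(1, 2)) = Pow(Add(Mul(Pow(59, -1), 95), -1), Rational(1, 2)) = Pow(Add(Mul(Rational(1, 59), 95), -1), Rational(1, 2)) = Pow(Add(Rational(95, 59), -1), Rational(1, 2)) = Pow(Rational(36, 59), Rational(1, 2)) = Mul(Rational(6, 59), Pow(59, Rational(1, 2)))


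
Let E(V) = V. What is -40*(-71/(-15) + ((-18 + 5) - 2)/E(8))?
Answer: -343/3 ≈ -114.33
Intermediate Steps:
-40*(-71/(-15) + ((-18 + 5) - 2)/E(8)) = -40*(-71/(-15) + ((-18 + 5) - 2)/8) = -40*(-71*(-1/15) + (-13 - 2)*(⅛)) = -40*(71/15 - 15*⅛) = -40*(71/15 - 15/8) = -40*343/120 = -343/3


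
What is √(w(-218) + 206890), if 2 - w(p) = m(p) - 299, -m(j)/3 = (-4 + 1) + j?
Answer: 8*√3227 ≈ 454.45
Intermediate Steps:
m(j) = 9 - 3*j (m(j) = -3*((-4 + 1) + j) = -3*(-3 + j) = 9 - 3*j)
w(p) = 292 + 3*p (w(p) = 2 - ((9 - 3*p) - 299) = 2 - (-290 - 3*p) = 2 + (290 + 3*p) = 292 + 3*p)
√(w(-218) + 206890) = √((292 + 3*(-218)) + 206890) = √((292 - 654) + 206890) = √(-362 + 206890) = √206528 = 8*√3227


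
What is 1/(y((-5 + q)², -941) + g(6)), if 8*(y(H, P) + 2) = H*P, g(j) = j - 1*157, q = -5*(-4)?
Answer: -8/212949 ≈ -3.7568e-5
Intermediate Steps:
q = 20
g(j) = -157 + j (g(j) = j - 157 = -157 + j)
y(H, P) = -2 + H*P/8 (y(H, P) = -2 + (H*P)/8 = -2 + H*P/8)
1/(y((-5 + q)², -941) + g(6)) = 1/((-2 + (⅛)*(-5 + 20)²*(-941)) + (-157 + 6)) = 1/((-2 + (⅛)*15²*(-941)) - 151) = 1/((-2 + (⅛)*225*(-941)) - 151) = 1/((-2 - 211725/8) - 151) = 1/(-211741/8 - 151) = 1/(-212949/8) = -8/212949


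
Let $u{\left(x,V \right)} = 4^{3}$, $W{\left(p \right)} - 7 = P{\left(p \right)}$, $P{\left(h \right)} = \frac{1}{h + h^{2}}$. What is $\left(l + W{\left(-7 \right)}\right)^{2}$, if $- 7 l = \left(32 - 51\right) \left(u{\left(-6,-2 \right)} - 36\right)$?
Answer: $\frac{12159169}{1764} \approx 6893.0$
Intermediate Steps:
$W{\left(p \right)} = 7 + \frac{1}{p \left(1 + p\right)}$
$u{\left(x,V \right)} = 64$
$l = 76$ ($l = - \frac{\left(32 - 51\right) \left(64 - 36\right)}{7} = - \frac{\left(-19\right) 28}{7} = \left(- \frac{1}{7}\right) \left(-532\right) = 76$)
$\left(l + W{\left(-7 \right)}\right)^{2} = \left(76 + \left(7 + \frac{1}{\left(-7\right) \left(1 - 7\right)}\right)\right)^{2} = \left(76 + \left(7 - \frac{1}{7 \left(-6\right)}\right)\right)^{2} = \left(76 + \left(7 - - \frac{1}{42}\right)\right)^{2} = \left(76 + \left(7 + \frac{1}{42}\right)\right)^{2} = \left(76 + \frac{295}{42}\right)^{2} = \left(\frac{3487}{42}\right)^{2} = \frac{12159169}{1764}$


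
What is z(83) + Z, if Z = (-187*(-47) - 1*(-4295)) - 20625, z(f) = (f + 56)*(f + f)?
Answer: 15533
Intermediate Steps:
z(f) = 2*f*(56 + f) (z(f) = (56 + f)*(2*f) = 2*f*(56 + f))
Z = -7541 (Z = (8789 + 4295) - 20625 = 13084 - 20625 = -7541)
z(83) + Z = 2*83*(56 + 83) - 7541 = 2*83*139 - 7541 = 23074 - 7541 = 15533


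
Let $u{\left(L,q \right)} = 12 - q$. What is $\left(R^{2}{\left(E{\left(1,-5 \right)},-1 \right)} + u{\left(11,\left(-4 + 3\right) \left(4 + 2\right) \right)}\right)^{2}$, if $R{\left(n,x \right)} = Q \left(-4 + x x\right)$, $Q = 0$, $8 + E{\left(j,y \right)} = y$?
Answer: $324$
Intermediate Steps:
$E{\left(j,y \right)} = -8 + y$
$R{\left(n,x \right)} = 0$ ($R{\left(n,x \right)} = 0 \left(-4 + x x\right) = 0 \left(-4 + x^{2}\right) = 0$)
$\left(R^{2}{\left(E{\left(1,-5 \right)},-1 \right)} + u{\left(11,\left(-4 + 3\right) \left(4 + 2\right) \right)}\right)^{2} = \left(0^{2} + \left(12 - \left(-4 + 3\right) \left(4 + 2\right)\right)\right)^{2} = \left(0 + \left(12 - \left(-1\right) 6\right)\right)^{2} = \left(0 + \left(12 - -6\right)\right)^{2} = \left(0 + \left(12 + 6\right)\right)^{2} = \left(0 + 18\right)^{2} = 18^{2} = 324$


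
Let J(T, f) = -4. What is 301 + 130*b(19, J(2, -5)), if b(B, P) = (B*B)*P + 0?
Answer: -187419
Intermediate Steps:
b(B, P) = P*B² (b(B, P) = B²*P + 0 = P*B² + 0 = P*B²)
301 + 130*b(19, J(2, -5)) = 301 + 130*(-4*19²) = 301 + 130*(-4*361) = 301 + 130*(-1444) = 301 - 187720 = -187419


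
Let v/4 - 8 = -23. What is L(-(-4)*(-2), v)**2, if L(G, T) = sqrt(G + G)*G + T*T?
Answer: 12958976 - 230400*I ≈ 1.2959e+7 - 2.304e+5*I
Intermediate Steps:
v = -60 (v = 32 + 4*(-23) = 32 - 92 = -60)
L(G, T) = T**2 + sqrt(2)*G**(3/2) (L(G, T) = sqrt(2*G)*G + T**2 = (sqrt(2)*sqrt(G))*G + T**2 = sqrt(2)*G**(3/2) + T**2 = T**2 + sqrt(2)*G**(3/2))
L(-(-4)*(-2), v)**2 = ((-60)**2 + sqrt(2)*(-(-4)*(-2))**(3/2))**2 = (3600 + sqrt(2)*(-1*8)**(3/2))**2 = (3600 + sqrt(2)*(-8)**(3/2))**2 = (3600 + sqrt(2)*(-16*I*sqrt(2)))**2 = (3600 - 32*I)**2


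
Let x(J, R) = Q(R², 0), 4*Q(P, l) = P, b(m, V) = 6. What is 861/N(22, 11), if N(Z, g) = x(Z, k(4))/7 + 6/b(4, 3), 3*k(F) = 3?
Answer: 24108/29 ≈ 831.31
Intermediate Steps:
k(F) = 1 (k(F) = (⅓)*3 = 1)
Q(P, l) = P/4
x(J, R) = R²/4
N(Z, g) = 29/28 (N(Z, g) = ((¼)*1²)/7 + 6/6 = ((¼)*1)*(⅐) + 6*(⅙) = (¼)*(⅐) + 1 = 1/28 + 1 = 29/28)
861/N(22, 11) = 861/(29/28) = 861*(28/29) = 24108/29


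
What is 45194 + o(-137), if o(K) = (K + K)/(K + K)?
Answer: 45195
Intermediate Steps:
o(K) = 1 (o(K) = (2*K)/((2*K)) = (2*K)*(1/(2*K)) = 1)
45194 + o(-137) = 45194 + 1 = 45195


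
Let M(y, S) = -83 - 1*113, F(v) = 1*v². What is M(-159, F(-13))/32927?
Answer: -196/32927 ≈ -0.0059526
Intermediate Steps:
F(v) = v²
M(y, S) = -196 (M(y, S) = -83 - 113 = -196)
M(-159, F(-13))/32927 = -196/32927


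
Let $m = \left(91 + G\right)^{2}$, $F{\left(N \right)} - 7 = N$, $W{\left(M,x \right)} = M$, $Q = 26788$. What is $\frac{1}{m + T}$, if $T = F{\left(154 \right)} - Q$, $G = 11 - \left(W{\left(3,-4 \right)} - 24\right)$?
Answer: $- \frac{1}{11498} \approx -8.6972 \cdot 10^{-5}$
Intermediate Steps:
$F{\left(N \right)} = 7 + N$
$G = 32$ ($G = 11 - \left(3 - 24\right) = 11 - -21 = 11 + 21 = 32$)
$m = 15129$ ($m = \left(91 + 32\right)^{2} = 123^{2} = 15129$)
$T = -26627$ ($T = \left(7 + 154\right) - 26788 = 161 - 26788 = -26627$)
$\frac{1}{m + T} = \frac{1}{15129 - 26627} = \frac{1}{-11498} = - \frac{1}{11498}$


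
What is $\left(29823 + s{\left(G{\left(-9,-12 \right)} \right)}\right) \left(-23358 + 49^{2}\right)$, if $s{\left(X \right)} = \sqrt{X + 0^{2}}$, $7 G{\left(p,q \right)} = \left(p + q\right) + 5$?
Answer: $-625000611 - \frac{83828 i \sqrt{7}}{7} \approx -6.25 \cdot 10^{8} - 31684.0 i$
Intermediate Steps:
$G{\left(p,q \right)} = \frac{5}{7} + \frac{p}{7} + \frac{q}{7}$ ($G{\left(p,q \right)} = \frac{\left(p + q\right) + 5}{7} = \frac{5 + p + q}{7} = \frac{5}{7} + \frac{p}{7} + \frac{q}{7}$)
$s{\left(X \right)} = \sqrt{X}$ ($s{\left(X \right)} = \sqrt{X + 0} = \sqrt{X}$)
$\left(29823 + s{\left(G{\left(-9,-12 \right)} \right)}\right) \left(-23358 + 49^{2}\right) = \left(29823 + \sqrt{\frac{5}{7} + \frac{1}{7} \left(-9\right) + \frac{1}{7} \left(-12\right)}\right) \left(-23358 + 49^{2}\right) = \left(29823 + \sqrt{\frac{5}{7} - \frac{9}{7} - \frac{12}{7}}\right) \left(-23358 + 2401\right) = \left(29823 + \sqrt{- \frac{16}{7}}\right) \left(-20957\right) = \left(29823 + \frac{4 i \sqrt{7}}{7}\right) \left(-20957\right) = -625000611 - \frac{83828 i \sqrt{7}}{7}$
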